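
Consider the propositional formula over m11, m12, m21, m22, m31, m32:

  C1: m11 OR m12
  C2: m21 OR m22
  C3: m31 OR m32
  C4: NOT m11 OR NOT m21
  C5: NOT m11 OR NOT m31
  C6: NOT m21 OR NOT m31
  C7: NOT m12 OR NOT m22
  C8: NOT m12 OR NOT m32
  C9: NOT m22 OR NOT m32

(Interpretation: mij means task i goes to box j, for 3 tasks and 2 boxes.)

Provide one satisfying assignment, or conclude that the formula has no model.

UNSATISFIABLE

Case m11 = true:
From the singleton clause (NOT m21), m21 = false.
From the singleton clause (m22), m22 = true.
From the singleton clause (NOT m31), m31 = false.
From the singleton clause (m32), m32 = true.
Now (NOT m32) is unsatisfied and unit — conflict.
Backtrack on m11: now try m11 = false.
From the singleton clause (m12), m12 = true.
From the singleton clause (NOT m22), m22 = false.
From the singleton clause (m21), m21 = true.
From the singleton clause (NOT m31), m31 = false.
From the singleton clause (m32), m32 = true.
Now (NOT m32) is unsatisfied and unit — conflict.
Neither m11 = true nor m11 = false works.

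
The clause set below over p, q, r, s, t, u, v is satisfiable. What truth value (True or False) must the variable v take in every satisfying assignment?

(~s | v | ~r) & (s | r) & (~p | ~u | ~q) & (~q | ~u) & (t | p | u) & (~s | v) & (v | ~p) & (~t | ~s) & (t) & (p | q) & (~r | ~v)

Suppose v = 1.
From the singleton clause (t), t = 1.
From the singleton clause (~s), s = 0.
From the singleton clause (r), r = 1.
That conflicts with the unit clause (~r).
So every satisfying assignment has v = False.

False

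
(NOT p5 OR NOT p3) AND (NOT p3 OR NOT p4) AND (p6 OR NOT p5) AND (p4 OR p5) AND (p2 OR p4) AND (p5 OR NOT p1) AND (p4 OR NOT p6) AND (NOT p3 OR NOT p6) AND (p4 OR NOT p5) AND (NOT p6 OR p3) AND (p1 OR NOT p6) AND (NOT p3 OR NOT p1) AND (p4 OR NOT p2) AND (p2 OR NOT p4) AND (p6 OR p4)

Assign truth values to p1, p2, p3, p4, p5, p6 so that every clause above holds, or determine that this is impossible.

Suppose p5 = false.
The clause (p4) is unit, so p4 = true.
The clause (NOT p3) is unit, so p3 = false.
The clause (NOT p1) is unit, so p1 = false.
The clause (NOT p6) is unit, so p6 = false.
The clause (p2) is unit, so p2 = true.
Every clause now holds.

p1: false,  p2: true,  p3: false,  p4: true,  p5: false,  p6: false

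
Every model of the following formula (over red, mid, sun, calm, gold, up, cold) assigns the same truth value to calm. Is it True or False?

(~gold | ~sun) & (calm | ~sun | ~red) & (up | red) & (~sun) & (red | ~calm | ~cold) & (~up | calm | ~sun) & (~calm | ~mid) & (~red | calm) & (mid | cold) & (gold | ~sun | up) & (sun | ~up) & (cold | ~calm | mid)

True

Suppose calm = 0.
From the singleton clause (~sun), sun = 0.
From the singleton clause (~red), red = 0.
From the singleton clause (up), up = 1.
But (~up) is also a unit clause — contradiction.
So every satisfying assignment has calm = True.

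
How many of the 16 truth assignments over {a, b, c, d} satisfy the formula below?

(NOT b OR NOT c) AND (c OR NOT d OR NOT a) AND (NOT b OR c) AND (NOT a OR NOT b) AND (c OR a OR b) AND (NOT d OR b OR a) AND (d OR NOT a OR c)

3

There are 2^4 = 16 truth assignments over (a, b, c, d).
Check each against the 7 clauses (columns in the order a, b, c, d):
  F F F F  ✗ fails (c OR a OR b)
  F F F T  ✗ fails (c OR a OR b)
  F F T F  ✓ satisfies all
  F F T T  ✗ fails (NOT d OR b OR a)
  F T F F  ✗ fails (NOT b OR c)
  F T F T  ✗ fails (NOT b OR c)
  F T T F  ✗ fails (NOT b OR NOT c)
  F T T T  ✗ fails (NOT b OR NOT c)
  T F F F  ✗ fails (d OR NOT a OR c)
  T F F T  ✗ fails (c OR NOT d OR NOT a)
  T F T F  ✓ satisfies all
  T F T T  ✓ satisfies all
  T T F F  ✗ fails (NOT b OR c)
  T T F T  ✗ fails (c OR NOT d OR NOT a)
  T T T F  ✗ fails (NOT b OR NOT c)
  T T T T  ✗ fails (NOT b OR NOT c)
3 of the 16 rows are models.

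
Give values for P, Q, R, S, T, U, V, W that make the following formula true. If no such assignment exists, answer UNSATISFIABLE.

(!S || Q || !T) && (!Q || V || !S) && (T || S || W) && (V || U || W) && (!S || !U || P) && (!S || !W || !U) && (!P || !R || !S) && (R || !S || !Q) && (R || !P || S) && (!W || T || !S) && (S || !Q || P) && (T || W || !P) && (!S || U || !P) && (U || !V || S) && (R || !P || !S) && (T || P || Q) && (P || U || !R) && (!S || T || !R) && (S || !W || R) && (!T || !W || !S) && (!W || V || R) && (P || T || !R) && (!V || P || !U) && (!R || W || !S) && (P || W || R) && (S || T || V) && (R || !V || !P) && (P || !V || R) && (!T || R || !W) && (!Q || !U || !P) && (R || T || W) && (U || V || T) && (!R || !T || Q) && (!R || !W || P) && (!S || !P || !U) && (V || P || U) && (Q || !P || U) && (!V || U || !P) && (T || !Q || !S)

Branch on S: set S = false.
Branch on T: set T = false.
(W) alone gives W = true.
(R) alone gives R = true.
(P) alone gives P = true.
(V) alone gives V = true.
(U) alone gives U = true.
(!Q) alone gives Q = false.
All clauses are satisfied.

P ↦ true,  Q ↦ false,  R ↦ true,  S ↦ false,  T ↦ false,  U ↦ true,  V ↦ true,  W ↦ true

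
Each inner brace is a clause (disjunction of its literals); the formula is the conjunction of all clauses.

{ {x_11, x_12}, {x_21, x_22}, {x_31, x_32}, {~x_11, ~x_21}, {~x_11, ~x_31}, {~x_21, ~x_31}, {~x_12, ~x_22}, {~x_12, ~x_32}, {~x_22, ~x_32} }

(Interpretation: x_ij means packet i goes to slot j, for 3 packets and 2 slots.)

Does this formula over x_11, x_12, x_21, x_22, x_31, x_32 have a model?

Try x_11 = 1.
From the singleton clause (~x_21), x_21 = 0.
From the singleton clause (x_22), x_22 = 1.
From the singleton clause (~x_31), x_31 = 0.
From the singleton clause (x_32), x_32 = 1.
That conflicts with the unit clause (~x_32).
That branch fails; take x_11 = 0 instead.
From the singleton clause (x_12), x_12 = 1.
From the singleton clause (~x_22), x_22 = 0.
From the singleton clause (x_21), x_21 = 1.
From the singleton clause (~x_31), x_31 = 0.
From the singleton clause (x_32), x_32 = 1.
That conflicts with the unit clause (~x_32).
Both values of x_11 lead to a conflict.
No assignment satisfies every clause.

Unsatisfiable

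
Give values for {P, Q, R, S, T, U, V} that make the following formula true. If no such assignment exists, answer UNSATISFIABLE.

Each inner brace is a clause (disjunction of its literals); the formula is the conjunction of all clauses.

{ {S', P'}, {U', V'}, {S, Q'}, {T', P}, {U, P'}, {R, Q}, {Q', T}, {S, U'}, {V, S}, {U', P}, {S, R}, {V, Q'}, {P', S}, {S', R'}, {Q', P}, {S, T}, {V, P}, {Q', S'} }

Branch on S: set S = 0.
The clause (Q') is unit, so Q = 0.
The clause (R) is unit, so R = 1.
The clause (U') is unit, so U = 0.
The clause (P') is unit, so P = 0.
The clause (T') is unit, so T = 0.
But (T) is also a unit clause — contradiction.
So S must be the other value — set S = 1.
The clause (P') is unit, so P = 0.
The clause (T') is unit, so T = 0.
The clause (Q') is unit, so Q = 0.
The clause (R) is unit, so R = 1.
But (R') is also a unit clause — contradiction.
Both values of S lead to a conflict.

UNSATISFIABLE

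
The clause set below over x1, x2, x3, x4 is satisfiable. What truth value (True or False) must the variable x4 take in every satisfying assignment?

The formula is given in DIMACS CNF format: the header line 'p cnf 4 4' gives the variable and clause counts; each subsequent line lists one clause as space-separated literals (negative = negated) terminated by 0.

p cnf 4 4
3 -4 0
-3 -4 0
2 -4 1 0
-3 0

False

Suppose x4 = True.
Unit clause (x3) forces x3 = True.
Now (¬x3) is unsatisfied and unit — conflict.
So every satisfying assignment has x4 = False.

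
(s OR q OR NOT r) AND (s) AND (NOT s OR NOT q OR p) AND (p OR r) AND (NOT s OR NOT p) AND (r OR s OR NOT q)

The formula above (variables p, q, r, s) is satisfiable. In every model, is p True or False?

False

Suppose p = true.
From the singleton clause (s), s = true.
That conflicts with the unit clause (NOT s).
So every satisfying assignment has p = False.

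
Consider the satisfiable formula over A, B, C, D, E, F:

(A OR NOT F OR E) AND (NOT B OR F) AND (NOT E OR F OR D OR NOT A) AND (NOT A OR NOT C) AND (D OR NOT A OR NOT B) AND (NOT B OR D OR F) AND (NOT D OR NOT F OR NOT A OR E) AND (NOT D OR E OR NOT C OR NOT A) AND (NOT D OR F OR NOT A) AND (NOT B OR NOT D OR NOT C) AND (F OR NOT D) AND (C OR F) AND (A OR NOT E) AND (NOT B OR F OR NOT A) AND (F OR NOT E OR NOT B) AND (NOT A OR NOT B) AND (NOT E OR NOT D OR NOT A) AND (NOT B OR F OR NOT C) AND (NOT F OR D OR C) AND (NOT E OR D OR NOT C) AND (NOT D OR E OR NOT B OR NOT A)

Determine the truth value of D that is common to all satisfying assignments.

False

Suppose D = true.
The clause (F) is unit, so F = true.
Try A = true.
The clause (NOT C) is unit, so C = false.
The clause (E) is unit, so E = true.
Now (NOT E) is unsatisfied and unit — conflict.
So A must be the other value — set A = false.
The clause (E) is unit, so E = true.
Now (NOT E) is unsatisfied and unit — conflict.
Both values of A lead to a conflict.
So every satisfying assignment has D = False.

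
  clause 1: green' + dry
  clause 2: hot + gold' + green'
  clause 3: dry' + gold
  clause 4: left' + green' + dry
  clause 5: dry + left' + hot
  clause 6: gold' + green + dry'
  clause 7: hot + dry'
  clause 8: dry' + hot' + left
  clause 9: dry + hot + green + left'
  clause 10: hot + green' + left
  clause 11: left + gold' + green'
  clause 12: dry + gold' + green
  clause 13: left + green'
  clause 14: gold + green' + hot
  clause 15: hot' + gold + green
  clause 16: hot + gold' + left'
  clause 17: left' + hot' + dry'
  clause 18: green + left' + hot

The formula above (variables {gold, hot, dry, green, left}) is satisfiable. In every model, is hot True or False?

Suppose hot = 1.
Try green = 0.
The clause (gold) is unit, so gold = 1.
The clause (dry') is unit, so dry = 0.
Now (dry) is unsatisfied and unit — conflict.
That branch fails; take green = 1 instead.
The clause (dry) is unit, so dry = 1.
The clause (gold) is unit, so gold = 1.
The clause (left) is unit, so left = 1.
Now (left') is unsatisfied and unit — conflict.
Neither green = 1 nor green = 0 works.
So every satisfying assignment has hot = False.

False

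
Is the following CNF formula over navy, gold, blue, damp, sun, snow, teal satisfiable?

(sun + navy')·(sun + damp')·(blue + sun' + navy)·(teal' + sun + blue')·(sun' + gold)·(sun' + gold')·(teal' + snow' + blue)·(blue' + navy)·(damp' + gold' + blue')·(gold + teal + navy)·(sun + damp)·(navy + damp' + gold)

Branch on sun: set sun = 1.
(gold) alone gives gold = 1.
But (gold') is also a unit clause — contradiction.
Undo sun and try sun = 0.
(navy') alone gives navy = 0.
(damp') alone gives damp = 0.
But (damp) is also a unit clause — contradiction.
Both values of sun lead to a conflict.
No assignment satisfies every clause.

No, unsatisfiable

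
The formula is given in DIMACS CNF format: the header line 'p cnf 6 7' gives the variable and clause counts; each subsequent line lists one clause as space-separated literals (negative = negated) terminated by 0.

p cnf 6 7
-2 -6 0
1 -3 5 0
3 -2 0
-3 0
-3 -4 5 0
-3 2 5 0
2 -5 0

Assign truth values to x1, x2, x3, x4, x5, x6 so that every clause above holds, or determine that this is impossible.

x1: True, x2: False, x3: False, x4: False, x5: False, x6: True

From the singleton clause (¬x3), x3 = False.
From the singleton clause (¬x2), x2 = False.
From the singleton clause (¬x5), x5 = False.
All clauses hold; x1, x4, x6 can take either value.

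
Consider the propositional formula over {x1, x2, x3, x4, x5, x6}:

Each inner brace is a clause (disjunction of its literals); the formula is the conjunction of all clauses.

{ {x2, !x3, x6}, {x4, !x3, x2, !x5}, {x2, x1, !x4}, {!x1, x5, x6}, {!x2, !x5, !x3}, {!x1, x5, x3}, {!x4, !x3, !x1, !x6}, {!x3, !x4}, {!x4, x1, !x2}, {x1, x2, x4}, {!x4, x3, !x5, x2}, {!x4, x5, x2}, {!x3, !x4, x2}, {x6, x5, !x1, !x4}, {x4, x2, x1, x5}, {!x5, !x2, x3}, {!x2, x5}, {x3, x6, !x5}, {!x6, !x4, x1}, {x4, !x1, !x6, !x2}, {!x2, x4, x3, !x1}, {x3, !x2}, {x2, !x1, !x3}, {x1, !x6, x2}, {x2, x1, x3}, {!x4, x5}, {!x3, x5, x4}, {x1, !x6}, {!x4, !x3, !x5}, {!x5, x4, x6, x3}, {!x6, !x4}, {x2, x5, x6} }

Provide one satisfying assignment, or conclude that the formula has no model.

x1 ↦ true; x2 ↦ false; x3 ↦ false; x4 ↦ false; x5 ↦ true; x6 ↦ true

Try x3 = false.
Unit clause (!x2) forces x2 = false.
Unit clause (x1) forces x1 = true.
Unit clause (x5) forces x5 = true.
Unit clause (!x4) forces x4 = false.
Unit clause (x6) forces x6 = true.
All clauses are satisfied.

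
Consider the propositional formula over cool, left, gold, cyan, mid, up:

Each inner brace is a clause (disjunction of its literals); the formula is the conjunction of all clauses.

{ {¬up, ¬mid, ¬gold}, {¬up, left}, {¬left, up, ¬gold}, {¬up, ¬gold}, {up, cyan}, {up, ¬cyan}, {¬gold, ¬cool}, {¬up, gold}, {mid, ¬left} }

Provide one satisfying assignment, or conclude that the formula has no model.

Case up = False:
The clause (cyan) is unit, so cyan = True.
That conflicts with the unit clause (¬cyan).
Backtrack on up: now try up = True.
The clause (left) is unit, so left = True.
The clause (¬gold) is unit, so gold = False.
That conflicts with the unit clause (gold).
Either choice for up ends in contradiction.

UNSATISFIABLE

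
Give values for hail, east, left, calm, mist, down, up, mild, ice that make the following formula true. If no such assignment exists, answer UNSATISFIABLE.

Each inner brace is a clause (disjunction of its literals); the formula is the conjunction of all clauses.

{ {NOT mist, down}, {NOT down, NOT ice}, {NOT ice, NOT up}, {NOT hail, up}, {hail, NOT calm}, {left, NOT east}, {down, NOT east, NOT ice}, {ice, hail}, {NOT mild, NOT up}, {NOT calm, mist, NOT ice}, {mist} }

From the singleton clause (mist), mist = true.
From the singleton clause (down), down = true.
From the singleton clause (NOT ice), ice = false.
From the singleton clause (hail), hail = true.
From the singleton clause (up), up = true.
From the singleton clause (NOT mild), mild = false.
Try left = false.
From the singleton clause (NOT east), east = false.
No clause remains; calm is free.

hail: true, east: false, left: false, calm: false, mist: true, down: true, up: true, mild: false, ice: false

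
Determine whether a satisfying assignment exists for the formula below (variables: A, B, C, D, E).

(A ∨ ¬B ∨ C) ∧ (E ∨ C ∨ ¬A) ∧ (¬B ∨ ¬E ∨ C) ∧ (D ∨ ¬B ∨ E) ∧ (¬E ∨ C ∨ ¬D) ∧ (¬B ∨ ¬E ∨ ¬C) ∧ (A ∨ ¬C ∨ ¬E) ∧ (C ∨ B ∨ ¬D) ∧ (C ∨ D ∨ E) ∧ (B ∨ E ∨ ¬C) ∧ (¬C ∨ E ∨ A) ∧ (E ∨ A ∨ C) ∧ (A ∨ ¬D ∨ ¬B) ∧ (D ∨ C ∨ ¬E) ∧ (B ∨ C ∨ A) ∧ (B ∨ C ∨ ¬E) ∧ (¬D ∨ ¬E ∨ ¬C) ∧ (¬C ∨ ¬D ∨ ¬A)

Suppose A = True.
Suppose E = True.
Suppose B = False.
(C) alone gives C = True.
(¬D) alone gives D = False.
Every clause now holds.
A satisfying assignment: A: True, B: False, C: True, D: False, E: True.

Yes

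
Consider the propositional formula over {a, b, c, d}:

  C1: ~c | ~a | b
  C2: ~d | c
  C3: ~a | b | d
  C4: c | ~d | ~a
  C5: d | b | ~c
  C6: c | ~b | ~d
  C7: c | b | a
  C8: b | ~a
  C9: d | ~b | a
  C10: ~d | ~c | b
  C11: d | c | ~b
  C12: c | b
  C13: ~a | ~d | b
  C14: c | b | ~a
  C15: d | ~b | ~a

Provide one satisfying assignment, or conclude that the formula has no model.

a ↦ 0; b ↦ 1; c ↦ 1; d ↦ 1

Case d = 1:
(c) alone gives c = 1.
(b) alone gives b = 1.
Every clause is now satisfied; a is unconstrained.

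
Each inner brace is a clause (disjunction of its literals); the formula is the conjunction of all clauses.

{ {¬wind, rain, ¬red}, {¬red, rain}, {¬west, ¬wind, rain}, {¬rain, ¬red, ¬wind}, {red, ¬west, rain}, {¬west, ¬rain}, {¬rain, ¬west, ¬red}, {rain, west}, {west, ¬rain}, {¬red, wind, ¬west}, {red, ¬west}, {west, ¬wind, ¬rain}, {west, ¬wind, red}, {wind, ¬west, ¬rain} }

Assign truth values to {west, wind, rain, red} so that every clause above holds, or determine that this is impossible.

UNSATISFIABLE

Suppose red = False.
The clause (¬west) is unit, so west = False.
The clause (rain) is unit, so rain = True.
But (¬rain) is also a unit clause — contradiction.
Undo red and try red = True.
The clause (rain) is unit, so rain = True.
The clause (¬wind) is unit, so wind = False.
The clause (¬west) is unit, so west = False.
But (west) is also a unit clause — contradiction.
Neither red = True nor red = False works.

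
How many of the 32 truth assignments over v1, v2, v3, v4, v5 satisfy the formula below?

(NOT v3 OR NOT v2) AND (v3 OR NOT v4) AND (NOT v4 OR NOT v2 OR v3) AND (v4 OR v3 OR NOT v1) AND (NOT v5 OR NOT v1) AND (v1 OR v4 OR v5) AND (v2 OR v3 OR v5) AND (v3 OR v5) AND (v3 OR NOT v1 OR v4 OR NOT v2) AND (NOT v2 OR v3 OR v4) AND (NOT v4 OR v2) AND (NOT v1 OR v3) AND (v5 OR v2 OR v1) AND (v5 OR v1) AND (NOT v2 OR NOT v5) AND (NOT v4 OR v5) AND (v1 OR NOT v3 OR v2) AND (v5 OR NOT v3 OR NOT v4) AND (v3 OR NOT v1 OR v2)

There are 2^5 = 32 truth assignments over (v1, v2, v3, v4, v5).
Split on v5. With v5 = true, the clauses containing v5 are satisfied and NOT v5 drops from the rest; 1 of the 2^4 = 16 assignments to the other variables satisfy what remains.
With v5 = false, by the same count on the reduced clause set, 1 assignment works.
(One model: v1=F, v2=F, v3=F, v4=F, v5=T.)
Total: 1 + 1 = 2.

2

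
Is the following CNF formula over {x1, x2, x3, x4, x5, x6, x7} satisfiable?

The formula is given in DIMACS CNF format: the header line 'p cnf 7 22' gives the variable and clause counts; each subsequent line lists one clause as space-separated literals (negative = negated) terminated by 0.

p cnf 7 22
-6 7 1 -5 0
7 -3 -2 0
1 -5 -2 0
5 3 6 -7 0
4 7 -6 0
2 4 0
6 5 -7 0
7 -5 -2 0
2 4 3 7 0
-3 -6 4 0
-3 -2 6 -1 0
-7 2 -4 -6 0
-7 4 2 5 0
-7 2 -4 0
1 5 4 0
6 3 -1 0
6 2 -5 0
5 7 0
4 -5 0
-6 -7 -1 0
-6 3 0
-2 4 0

Satisfiable

Branch on x2: set x2 = True.
From the singleton clause (x4), x4 = True.
Branch on x7: set x7 = True.
Branch on x1: set x1 = False.
From the singleton clause (¬x5), x5 = False.
From the singleton clause (x6), x6 = True.
From the singleton clause (x3), x3 = True.
This assignment satisfies each clause.
A satisfying assignment: x1=False,  x2=True,  x3=True,  x4=True,  x5=False,  x6=True,  x7=True.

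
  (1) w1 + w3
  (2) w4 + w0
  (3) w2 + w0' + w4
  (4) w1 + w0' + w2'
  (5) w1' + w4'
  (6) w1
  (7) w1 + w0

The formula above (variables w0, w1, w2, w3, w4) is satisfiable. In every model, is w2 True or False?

Suppose w2 = 0.
From the singleton clause (w1), w1 = 1.
From the singleton clause (w4'), w4 = 0.
From the singleton clause (w0), w0 = 1.
That conflicts with the unit clause (w0').
So every satisfying assignment has w2 = True.

True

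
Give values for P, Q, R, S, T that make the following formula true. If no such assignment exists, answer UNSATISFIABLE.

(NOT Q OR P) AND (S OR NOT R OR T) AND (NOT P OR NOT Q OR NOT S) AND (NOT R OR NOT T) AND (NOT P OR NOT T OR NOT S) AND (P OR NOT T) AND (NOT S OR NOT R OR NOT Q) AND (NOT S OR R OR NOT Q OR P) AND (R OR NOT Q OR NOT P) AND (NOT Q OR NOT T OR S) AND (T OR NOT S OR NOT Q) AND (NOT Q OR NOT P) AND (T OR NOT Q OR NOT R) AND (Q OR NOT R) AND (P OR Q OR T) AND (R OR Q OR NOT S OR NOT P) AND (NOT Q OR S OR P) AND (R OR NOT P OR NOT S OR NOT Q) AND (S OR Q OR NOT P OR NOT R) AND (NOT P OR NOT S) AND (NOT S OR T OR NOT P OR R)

Suppose Q = false.
(NOT R) alone gives R = false.
Suppose P = true.
(NOT S) alone gives S = false.
All clauses hold; T can take either value.

P=true, Q=false, R=false, S=false, T=true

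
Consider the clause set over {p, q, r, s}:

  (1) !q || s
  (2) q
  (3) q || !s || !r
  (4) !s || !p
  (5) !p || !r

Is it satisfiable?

The clause (q) is unit, so q = true.
The clause (s) is unit, so s = true.
The clause (!p) is unit, so p = false.
All clauses hold; r can take either value.
A satisfying assignment: p: false; q: true; r: false; s: true.

Yes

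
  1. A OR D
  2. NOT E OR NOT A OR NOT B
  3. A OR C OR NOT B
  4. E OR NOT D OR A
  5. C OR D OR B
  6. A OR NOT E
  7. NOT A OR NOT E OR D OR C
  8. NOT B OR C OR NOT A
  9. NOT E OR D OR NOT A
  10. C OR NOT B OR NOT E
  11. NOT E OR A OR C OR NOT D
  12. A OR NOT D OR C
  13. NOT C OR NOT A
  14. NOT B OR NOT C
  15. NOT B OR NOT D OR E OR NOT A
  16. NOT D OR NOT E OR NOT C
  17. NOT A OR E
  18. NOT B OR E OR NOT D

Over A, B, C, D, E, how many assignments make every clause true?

1

There are 2^5 = 32 truth assignments over (A, B, C, D, E).
Split on C. With C = true, the clauses containing C are satisfied and NOT C drops from the rest; 0 of the 2^4 = 16 assignments to the other variables satisfy what remains.
With C = false, by the same count on the reduced clause set, 1 assignment works.
(One model: A=T, B=F, C=F, D=T, E=T.)
Total: 0 + 1 = 1.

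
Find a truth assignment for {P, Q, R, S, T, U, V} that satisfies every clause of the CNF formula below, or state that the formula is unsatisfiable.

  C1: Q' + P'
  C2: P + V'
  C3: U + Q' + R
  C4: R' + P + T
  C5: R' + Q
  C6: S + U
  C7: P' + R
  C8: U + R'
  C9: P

Unit clause (P) forces P = 1.
Unit clause (Q') forces Q = 0.
Unit clause (R') forces R = 0.
But (R) is also a unit clause — contradiction.

UNSATISFIABLE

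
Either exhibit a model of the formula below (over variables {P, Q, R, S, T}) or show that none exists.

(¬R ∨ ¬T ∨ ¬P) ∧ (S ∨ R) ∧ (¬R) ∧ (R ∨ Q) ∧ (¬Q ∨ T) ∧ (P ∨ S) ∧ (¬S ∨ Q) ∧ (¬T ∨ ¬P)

From the singleton clause (¬R), R = False.
From the singleton clause (S), S = True.
From the singleton clause (Q), Q = True.
From the singleton clause (T), T = True.
From the singleton clause (¬P), P = False.
All clauses are satisfied.

P=False,  Q=True,  R=False,  S=True,  T=True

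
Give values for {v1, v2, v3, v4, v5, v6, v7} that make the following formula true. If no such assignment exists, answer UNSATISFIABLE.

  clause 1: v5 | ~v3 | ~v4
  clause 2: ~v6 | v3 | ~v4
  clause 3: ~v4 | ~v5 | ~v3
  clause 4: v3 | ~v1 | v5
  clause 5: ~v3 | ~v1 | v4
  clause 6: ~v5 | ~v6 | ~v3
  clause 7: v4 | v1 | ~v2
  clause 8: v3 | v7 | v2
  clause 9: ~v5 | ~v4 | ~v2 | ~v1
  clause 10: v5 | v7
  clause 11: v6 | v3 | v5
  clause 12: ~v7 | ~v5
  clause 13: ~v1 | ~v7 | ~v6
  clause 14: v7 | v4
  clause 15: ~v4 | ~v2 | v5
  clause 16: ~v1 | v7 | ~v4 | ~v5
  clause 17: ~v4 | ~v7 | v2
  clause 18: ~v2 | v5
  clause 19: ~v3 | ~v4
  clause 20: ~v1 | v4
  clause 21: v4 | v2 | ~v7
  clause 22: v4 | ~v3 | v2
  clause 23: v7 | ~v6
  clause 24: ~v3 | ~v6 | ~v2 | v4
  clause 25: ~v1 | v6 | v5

Branch on v5: set v5 = 1.
Unit clause (~v7) forces v7 = 0.
Unit clause (v4) forces v4 = 1.
Unit clause (~v3) forces v3 = 0.
Unit clause (~v6) forces v6 = 0.
Unit clause (v2) forces v2 = 1.
Unit clause (~v1) forces v1 = 0.
Every clause now holds.

v1=0,  v2=1,  v3=0,  v4=1,  v5=1,  v6=0,  v7=0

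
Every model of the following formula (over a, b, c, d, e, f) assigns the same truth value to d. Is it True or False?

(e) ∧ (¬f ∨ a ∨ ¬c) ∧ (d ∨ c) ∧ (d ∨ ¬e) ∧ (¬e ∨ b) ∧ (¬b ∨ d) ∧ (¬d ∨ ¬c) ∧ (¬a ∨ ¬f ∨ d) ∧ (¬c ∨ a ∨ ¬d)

True

Suppose d = False.
Unit clause (e) forces e = True.
Now (¬e) is unsatisfied and unit — conflict.
So every satisfying assignment has d = True.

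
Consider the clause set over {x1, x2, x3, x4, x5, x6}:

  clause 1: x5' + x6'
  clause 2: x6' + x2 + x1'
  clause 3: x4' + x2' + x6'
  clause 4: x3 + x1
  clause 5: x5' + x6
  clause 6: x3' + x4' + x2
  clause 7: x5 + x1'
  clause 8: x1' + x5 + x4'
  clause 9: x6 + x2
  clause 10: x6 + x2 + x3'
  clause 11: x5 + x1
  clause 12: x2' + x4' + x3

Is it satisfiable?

Suppose x5 = 0.
The clause (x1') is unit, so x1 = 0.
That conflicts with the unit clause (x1).
That branch fails; take x5 = 1 instead.
The clause (x6') is unit, so x6 = 0.
That conflicts with the unit clause (x6).
Neither x5 = 1 nor x5 = 0 works.
No assignment satisfies every clause.

No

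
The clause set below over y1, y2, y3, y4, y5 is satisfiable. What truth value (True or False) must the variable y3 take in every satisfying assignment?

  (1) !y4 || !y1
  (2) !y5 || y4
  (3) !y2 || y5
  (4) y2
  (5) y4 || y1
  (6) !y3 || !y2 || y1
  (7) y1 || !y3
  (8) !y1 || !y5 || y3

False

Suppose y3 = true.
(y2) alone gives y2 = true.
(y5) alone gives y5 = true.
(y4) alone gives y4 = true.
(!y1) alone gives y1 = false.
But (y1) is also a unit clause — contradiction.
So every satisfying assignment has y3 = False.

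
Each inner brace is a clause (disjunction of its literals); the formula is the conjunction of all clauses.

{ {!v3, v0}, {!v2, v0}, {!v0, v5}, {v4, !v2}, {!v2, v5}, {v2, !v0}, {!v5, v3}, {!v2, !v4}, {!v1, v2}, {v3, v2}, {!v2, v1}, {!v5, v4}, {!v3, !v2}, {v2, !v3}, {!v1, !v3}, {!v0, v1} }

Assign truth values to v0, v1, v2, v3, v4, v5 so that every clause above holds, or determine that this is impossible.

UNSATISFIABLE

Case v3 = false:
The clause (!v5) is unit, so v5 = false.
The clause (!v0) is unit, so v0 = false.
The clause (!v2) is unit, so v2 = false.
Now (v2) is unsatisfied and unit — conflict.
So v3 must be the other value — set v3 = true.
The clause (v0) is unit, so v0 = true.
The clause (v5) is unit, so v5 = true.
The clause (v2) is unit, so v2 = true.
Now (!v2) is unsatisfied and unit — conflict.
Either choice for v3 ends in contradiction.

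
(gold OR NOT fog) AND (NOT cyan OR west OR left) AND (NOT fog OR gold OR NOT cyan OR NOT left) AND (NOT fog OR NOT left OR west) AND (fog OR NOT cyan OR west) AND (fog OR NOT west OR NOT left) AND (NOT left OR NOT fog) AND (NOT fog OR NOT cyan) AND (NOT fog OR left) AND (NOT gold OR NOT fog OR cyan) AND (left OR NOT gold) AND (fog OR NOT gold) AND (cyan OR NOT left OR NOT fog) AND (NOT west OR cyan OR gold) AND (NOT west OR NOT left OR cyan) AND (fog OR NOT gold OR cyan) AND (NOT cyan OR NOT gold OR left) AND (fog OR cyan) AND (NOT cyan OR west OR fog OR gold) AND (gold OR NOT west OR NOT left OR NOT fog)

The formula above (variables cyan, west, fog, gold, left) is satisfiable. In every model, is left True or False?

Suppose left = true.
From the singleton clause (NOT fog), fog = false.
From the singleton clause (NOT west), west = false.
From the singleton clause (NOT cyan), cyan = false.
Now (cyan) is unsatisfied and unit — conflict.
So every satisfying assignment has left = False.

False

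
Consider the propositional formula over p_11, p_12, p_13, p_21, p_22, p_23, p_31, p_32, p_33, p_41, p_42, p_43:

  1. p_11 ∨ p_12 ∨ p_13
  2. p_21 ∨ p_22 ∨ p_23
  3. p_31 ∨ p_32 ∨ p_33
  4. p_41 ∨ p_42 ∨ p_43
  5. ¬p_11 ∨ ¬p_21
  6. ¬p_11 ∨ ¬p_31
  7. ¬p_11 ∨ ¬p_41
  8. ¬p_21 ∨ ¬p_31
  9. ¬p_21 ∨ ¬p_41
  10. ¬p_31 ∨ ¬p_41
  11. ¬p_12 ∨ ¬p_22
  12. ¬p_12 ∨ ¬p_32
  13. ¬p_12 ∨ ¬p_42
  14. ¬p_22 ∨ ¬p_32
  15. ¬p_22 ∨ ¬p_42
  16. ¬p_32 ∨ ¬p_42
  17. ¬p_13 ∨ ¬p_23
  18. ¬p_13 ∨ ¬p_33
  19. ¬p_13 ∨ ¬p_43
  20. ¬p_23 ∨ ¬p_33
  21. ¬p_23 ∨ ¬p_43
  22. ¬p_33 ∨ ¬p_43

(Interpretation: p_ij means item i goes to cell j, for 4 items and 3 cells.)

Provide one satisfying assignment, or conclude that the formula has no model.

UNSATISFIABLE

Suppose p_11 = False.
Suppose p_12 = True.
The clause (¬p_22) is unit, so p_22 = False.
The clause (¬p_32) is unit, so p_32 = False.
The clause (¬p_42) is unit, so p_42 = False.
Suppose p_21 = True.
The clause (¬p_31) is unit, so p_31 = False.
The clause (p_33) is unit, so p_33 = True.
The clause (¬p_41) is unit, so p_41 = False.
The clause (p_43) is unit, so p_43 = True.
Now (¬p_43) is unsatisfied and unit — conflict.
Undo p_21 and try p_21 = False.
The clause (p_23) is unit, so p_23 = True.
The clause (¬p_13) is unit, so p_13 = False.
The clause (¬p_33) is unit, so p_33 = False.
The clause (p_31) is unit, so p_31 = True.
The clause (¬p_41) is unit, so p_41 = False.
The clause (p_43) is unit, so p_43 = True.
Now (¬p_43) is unsatisfied and unit — conflict.
Both values of p_21 lead to a conflict.
Undo p_12 and try p_12 = False.
The clause (p_13) is unit, so p_13 = True.
The clause (¬p_23) is unit, so p_23 = False.
The clause (¬p_33) is unit, so p_33 = False.
The clause (¬p_43) is unit, so p_43 = False.
Suppose p_21 = True.
The clause (¬p_31) is unit, so p_31 = False.
The clause (p_32) is unit, so p_32 = True.
The clause (¬p_41) is unit, so p_41 = False.
The clause (p_42) is unit, so p_42 = True.
Now (¬p_42) is unsatisfied and unit — conflict.
Undo p_21 and try p_21 = False.
The clause (p_22) is unit, so p_22 = True.
The clause (¬p_32) is unit, so p_32 = False.
The clause (p_31) is unit, so p_31 = True.
The clause (¬p_41) is unit, so p_41 = False.
The clause (p_42) is unit, so p_42 = True.
Now (¬p_42) is unsatisfied and unit — conflict.
Both values of p_21 lead to a conflict.
Both values of p_12 lead to a conflict.
Undo p_11 and try p_11 = True.
The clause (¬p_21) is unit, so p_21 = False.
The clause (¬p_31) is unit, so p_31 = False.
The clause (¬p_41) is unit, so p_41 = False.
Suppose p_22 = True.
The clause (¬p_12) is unit, so p_12 = False.
The clause (¬p_32) is unit, so p_32 = False.
The clause (p_33) is unit, so p_33 = True.
The clause (¬p_42) is unit, so p_42 = False.
The clause (p_43) is unit, so p_43 = True.
Now (¬p_43) is unsatisfied and unit — conflict.
Undo p_22 and try p_22 = False.
The clause (p_23) is unit, so p_23 = True.
The clause (¬p_13) is unit, so p_13 = False.
The clause (¬p_33) is unit, so p_33 = False.
The clause (p_32) is unit, so p_32 = True.
The clause (¬p_12) is unit, so p_12 = False.
The clause (¬p_42) is unit, so p_42 = False.
The clause (p_43) is unit, so p_43 = True.
Now (¬p_43) is unsatisfied and unit — conflict.
Both values of p_22 lead to a conflict.
Both values of p_11 lead to a conflict.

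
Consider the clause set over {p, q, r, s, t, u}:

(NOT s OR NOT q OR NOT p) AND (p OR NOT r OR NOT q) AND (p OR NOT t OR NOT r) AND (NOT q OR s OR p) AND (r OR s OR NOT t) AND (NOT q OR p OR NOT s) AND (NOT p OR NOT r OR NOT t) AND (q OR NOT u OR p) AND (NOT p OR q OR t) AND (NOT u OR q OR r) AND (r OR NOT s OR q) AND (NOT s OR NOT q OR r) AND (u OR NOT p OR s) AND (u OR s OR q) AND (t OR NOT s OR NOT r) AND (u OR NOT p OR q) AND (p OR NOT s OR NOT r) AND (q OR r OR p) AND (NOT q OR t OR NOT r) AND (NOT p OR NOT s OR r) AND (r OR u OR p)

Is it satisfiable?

Suppose s = false.
Suppose q = true.
Unit clause (p) forces p = true.
Unit clause (u) forces u = true.
Suppose r = false.
Unit clause (NOT t) forces t = false.
This assignment satisfies each clause.
A satisfying assignment: p: true,  q: true,  r: false,  s: false,  t: false,  u: true.

Yes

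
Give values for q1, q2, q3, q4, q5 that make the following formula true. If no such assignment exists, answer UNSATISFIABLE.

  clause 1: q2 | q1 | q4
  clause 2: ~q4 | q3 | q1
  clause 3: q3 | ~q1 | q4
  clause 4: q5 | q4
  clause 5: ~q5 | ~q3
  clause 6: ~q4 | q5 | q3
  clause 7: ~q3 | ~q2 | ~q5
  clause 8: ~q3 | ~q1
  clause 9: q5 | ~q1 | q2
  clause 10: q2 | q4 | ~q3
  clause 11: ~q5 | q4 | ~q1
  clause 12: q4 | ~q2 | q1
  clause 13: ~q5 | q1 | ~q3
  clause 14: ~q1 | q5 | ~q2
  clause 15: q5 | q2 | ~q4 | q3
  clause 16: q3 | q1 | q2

Try q5 = 1.
The clause (~q3) is unit, so q3 = 0.
Try q4 = 1.
The clause (q1) is unit, so q1 = 1.
No clause remains; q2 is free.

q1: 1,  q2: 1,  q3: 0,  q4: 1,  q5: 1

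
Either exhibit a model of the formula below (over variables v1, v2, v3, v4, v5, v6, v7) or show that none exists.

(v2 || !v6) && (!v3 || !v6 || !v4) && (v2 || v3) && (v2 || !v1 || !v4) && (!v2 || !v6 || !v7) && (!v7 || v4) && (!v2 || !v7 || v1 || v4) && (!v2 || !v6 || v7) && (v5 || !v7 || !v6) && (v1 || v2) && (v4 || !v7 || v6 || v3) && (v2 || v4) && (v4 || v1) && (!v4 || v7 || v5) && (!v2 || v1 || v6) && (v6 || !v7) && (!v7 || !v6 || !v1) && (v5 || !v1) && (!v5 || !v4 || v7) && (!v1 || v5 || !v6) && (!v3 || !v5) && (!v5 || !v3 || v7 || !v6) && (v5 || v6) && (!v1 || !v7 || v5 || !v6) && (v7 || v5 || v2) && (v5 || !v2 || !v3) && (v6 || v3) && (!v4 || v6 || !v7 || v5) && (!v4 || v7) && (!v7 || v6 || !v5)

UNSATISFIABLE

Branch on v2: set v2 = true.
Branch on v6: set v6 = false.
(v1) alone gives v1 = true.
(!v7) alone gives v7 = false.
(v5) alone gives v5 = true.
(!v4) alone gives v4 = false.
(!v3) alone gives v3 = false.
Now (v3) is unsatisfied and unit — conflict.
Backtrack on v6: now try v6 = true.
(!v7) alone gives v7 = false.
Now (v7) is unsatisfied and unit — conflict.
Either choice for v6 ends in contradiction.
Backtrack on v2: now try v2 = false.
(!v6) alone gives v6 = false.
(v3) alone gives v3 = true.
(v1) alone gives v1 = true.
(!v4) alone gives v4 = false.
Now (v4) is unsatisfied and unit — conflict.
Either choice for v2 ends in contradiction.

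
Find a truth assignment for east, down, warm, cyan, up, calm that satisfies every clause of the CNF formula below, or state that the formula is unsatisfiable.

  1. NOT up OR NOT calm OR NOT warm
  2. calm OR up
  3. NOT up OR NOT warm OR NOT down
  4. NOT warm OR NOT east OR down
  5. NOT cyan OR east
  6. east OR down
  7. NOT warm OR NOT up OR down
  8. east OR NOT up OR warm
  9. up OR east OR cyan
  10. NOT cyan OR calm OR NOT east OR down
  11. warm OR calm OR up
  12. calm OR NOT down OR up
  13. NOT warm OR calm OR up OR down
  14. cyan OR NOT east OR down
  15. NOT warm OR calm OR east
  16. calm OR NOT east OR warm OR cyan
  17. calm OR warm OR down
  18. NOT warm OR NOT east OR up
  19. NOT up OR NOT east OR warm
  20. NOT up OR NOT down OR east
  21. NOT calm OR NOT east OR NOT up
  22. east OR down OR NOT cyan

east=true,  down=true,  warm=false,  cyan=false,  up=false,  calm=true

Case calm = true:
Case up = false:
Case cyan = false:
(east) alone gives east = true.
(down) alone gives down = true.
(NOT warm) alone gives warm = false.
All clauses are satisfied.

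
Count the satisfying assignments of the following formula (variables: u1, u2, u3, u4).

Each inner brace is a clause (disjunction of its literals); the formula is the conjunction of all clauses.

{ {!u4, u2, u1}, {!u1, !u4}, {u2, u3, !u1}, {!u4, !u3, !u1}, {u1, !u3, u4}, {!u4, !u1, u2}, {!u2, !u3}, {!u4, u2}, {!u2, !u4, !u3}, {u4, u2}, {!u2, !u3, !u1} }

3

There are 2^4 = 16 truth assignments over (u1, u2, u3, u4).
Split on u2. With u2 = true, the clauses containing u2 are satisfied and !u2 drops from the rest; 3 of the 2^3 = 8 assignments to the other variables satisfy what remains.
With u2 = false, by the same count on the reduced clause set, 0 assignments work.
(One model: u1=F, u2=T, u3=F, u4=F.)
Total: 3 + 0 = 3.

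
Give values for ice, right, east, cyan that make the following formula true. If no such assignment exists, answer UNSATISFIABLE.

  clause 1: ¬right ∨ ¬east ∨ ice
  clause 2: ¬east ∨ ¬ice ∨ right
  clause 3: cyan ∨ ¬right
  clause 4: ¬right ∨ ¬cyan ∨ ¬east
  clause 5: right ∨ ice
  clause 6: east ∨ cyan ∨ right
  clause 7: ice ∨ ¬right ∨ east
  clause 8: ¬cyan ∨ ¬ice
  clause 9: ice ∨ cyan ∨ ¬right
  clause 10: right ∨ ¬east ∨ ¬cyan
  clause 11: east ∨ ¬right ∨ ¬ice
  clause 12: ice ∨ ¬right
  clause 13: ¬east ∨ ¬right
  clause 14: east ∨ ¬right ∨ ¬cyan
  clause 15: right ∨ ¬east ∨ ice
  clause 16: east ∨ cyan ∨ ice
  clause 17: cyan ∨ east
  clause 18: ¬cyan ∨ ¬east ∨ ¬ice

UNSATISFIABLE

Try cyan = True.
From the singleton clause (¬ice), ice = False.
From the singleton clause (right), right = True.
Now (¬right) is unsatisfied and unit — conflict.
That branch fails; take cyan = False instead.
From the singleton clause (¬right), right = False.
From the singleton clause (ice), ice = True.
From the singleton clause (¬east), east = False.
Now (east) is unsatisfied and unit — conflict.
Both values of cyan lead to a conflict.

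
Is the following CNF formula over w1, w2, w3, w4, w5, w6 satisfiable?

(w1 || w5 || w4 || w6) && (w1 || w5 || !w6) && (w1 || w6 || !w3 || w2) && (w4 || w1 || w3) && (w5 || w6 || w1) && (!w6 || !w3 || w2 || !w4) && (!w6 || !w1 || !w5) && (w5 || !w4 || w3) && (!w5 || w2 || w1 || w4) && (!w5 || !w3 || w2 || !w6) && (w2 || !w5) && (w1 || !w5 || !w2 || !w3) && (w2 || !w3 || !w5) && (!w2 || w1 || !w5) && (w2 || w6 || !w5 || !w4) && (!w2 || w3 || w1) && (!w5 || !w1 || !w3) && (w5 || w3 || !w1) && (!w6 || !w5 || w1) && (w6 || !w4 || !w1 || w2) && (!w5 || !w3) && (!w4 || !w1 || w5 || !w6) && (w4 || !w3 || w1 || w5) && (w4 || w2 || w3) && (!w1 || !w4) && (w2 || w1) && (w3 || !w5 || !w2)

Satisfiable

Branch on w2: set w2 = false.
From the singleton clause (!w5), w5 = false.
From the singleton clause (w1), w1 = true.
From the singleton clause (w3), w3 = true.
From the singleton clause (!w4), w4 = false.
Every clause is now satisfied; w6 is unconstrained.
A satisfying assignment: w1: true,  w2: false,  w3: true,  w4: false,  w5: false,  w6: true.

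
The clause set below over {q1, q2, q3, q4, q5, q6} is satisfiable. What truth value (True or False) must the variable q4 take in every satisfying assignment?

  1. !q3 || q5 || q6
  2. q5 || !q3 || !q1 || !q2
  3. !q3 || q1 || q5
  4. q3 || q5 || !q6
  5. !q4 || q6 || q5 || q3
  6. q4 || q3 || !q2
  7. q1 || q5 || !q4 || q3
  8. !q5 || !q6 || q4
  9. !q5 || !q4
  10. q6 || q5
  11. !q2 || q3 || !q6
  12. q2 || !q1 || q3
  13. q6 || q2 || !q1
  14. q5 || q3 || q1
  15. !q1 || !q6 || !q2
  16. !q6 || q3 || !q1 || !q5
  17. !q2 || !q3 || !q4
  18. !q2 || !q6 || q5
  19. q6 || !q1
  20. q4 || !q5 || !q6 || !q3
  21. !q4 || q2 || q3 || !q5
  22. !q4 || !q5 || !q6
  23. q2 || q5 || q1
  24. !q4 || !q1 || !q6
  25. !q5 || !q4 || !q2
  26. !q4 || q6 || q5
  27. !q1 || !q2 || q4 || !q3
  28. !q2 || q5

Suppose q4 = true.
Unit clause (!q5) forces q5 = false.
Unit clause (q6) forces q6 = true.
Unit clause (q3) forces q3 = true.
Unit clause (q1) forces q1 = true.
Now (!q1) is unsatisfied and unit — conflict.
So every satisfying assignment has q4 = False.

False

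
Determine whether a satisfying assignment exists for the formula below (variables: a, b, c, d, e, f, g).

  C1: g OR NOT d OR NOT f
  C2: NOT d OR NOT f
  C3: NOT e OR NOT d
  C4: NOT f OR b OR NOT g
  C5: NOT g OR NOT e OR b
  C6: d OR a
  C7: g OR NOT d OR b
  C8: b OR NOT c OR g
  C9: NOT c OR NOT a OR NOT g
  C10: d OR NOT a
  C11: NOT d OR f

Unsatisfiable

Branch on d: set d = false.
Unit clause (a) forces a = true.
That conflicts with the unit clause (NOT a).
So d must be the other value — set d = true.
Unit clause (NOT f) forces f = false.
That conflicts with the unit clause (f).
Either choice for d ends in contradiction.
No assignment satisfies every clause.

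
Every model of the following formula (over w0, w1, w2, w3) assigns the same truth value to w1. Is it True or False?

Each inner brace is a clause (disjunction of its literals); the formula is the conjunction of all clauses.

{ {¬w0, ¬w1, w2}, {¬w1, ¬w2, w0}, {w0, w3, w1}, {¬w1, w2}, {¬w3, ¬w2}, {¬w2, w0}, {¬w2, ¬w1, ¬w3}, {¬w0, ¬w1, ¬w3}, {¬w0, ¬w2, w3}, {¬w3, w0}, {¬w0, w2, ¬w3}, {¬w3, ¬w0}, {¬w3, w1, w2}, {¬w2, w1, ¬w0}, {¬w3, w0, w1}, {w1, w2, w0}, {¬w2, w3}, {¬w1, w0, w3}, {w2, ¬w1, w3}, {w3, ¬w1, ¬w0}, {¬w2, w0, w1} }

Suppose w1 = True.
The clause (w2) is unit, so w2 = True.
The clause (w0) is unit, so w0 = True.
The clause (¬w3) is unit, so w3 = False.
That conflicts with the unit clause (w3).
So every satisfying assignment has w1 = False.

False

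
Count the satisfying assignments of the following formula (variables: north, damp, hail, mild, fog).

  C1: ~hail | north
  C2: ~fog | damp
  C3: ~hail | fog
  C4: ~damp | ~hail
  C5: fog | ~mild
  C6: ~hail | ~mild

8

There are 2^5 = 32 truth assignments over (north, damp, hail, mild, fog).
Split on north. With north = 1, the clauses containing north are satisfied and ~north drops from the rest; 4 of the 2^4 = 16 assignments to the other variables satisfy what remains.
With north = 0, by the same count on the reduced clause set, 4 assignments work.
Total: 4 + 4 = 8.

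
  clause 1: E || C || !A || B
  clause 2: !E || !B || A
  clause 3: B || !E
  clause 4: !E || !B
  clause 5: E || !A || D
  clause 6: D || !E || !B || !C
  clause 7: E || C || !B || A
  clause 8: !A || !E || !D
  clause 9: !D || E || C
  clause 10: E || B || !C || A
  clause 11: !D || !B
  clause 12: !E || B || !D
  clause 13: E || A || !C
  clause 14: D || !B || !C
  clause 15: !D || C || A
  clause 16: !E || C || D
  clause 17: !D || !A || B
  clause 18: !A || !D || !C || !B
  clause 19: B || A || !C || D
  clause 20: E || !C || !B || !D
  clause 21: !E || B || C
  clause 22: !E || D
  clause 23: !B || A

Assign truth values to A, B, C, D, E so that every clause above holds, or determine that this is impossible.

A ↦ false,  B ↦ false,  C ↦ false,  D ↦ false,  E ↦ false

Try B = false.
(!E) alone gives E = false.
Try C = false.
(!A) alone gives A = false.
(!D) alone gives D = false.
This assignment satisfies each clause.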